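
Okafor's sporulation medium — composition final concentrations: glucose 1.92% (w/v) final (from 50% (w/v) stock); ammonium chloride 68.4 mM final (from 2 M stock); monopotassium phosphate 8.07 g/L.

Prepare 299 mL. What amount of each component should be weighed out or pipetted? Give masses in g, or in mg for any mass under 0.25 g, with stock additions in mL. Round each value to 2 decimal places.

Working volume: 299 mL = 0.299 L.
glucose: V = C2·V2/C1 = 1.92% ÷ 50% × 299 mL = 11.48 mL
ammonium chloride: V = C2·V2/C1 = 68.4 mM × 299 mL ÷ 2000 mM = 10.23 mL
monopotassium phosphate: 8.07 g/L × 0.299 L = 2.41 g

glucose 11.48 mL; ammonium chloride 10.23 mL; monopotassium phosphate 2.41 g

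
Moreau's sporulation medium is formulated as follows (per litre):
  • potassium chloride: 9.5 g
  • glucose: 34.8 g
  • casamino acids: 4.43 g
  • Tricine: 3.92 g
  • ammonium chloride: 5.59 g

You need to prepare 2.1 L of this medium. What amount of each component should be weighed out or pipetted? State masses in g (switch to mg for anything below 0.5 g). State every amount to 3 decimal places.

Ratio of target to recipe volume: 2100 / 1000 = 2.1.
potassium chloride: 9.5 g × (2100 mL / 1000 mL) = 19.950 g
glucose: 34.8 g × (2100 mL / 1000 mL) = 73.080 g
casamino acids: 4.43 g × (2100 mL / 1000 mL) = 9.303 g
Tricine: 3.92 g × (2100 mL / 1000 mL) = 8.232 g
ammonium chloride: 5.59 g × (2100 mL / 1000 mL) = 11.739 g

potassium chloride 19.950 g; glucose 73.080 g; casamino acids 9.303 g; Tricine 8.232 g; ammonium chloride 11.739 g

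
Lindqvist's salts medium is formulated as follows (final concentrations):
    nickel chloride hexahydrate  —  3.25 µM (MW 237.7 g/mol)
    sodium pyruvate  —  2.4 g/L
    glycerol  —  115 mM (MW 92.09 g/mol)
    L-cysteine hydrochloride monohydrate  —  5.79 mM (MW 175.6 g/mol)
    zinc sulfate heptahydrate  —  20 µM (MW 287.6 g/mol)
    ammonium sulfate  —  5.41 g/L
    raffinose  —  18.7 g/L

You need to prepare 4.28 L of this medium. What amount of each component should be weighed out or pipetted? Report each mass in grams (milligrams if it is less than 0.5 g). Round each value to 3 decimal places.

Scale factor relative to 1 L: 4.28.
nickel chloride hexahydrate: 3.25 µmol/L × 237.7 g/mol × 4.28 L ÷ 1000 = 3.306 mg
sodium pyruvate: 2.4 g/L × 4.28 L = 10.272 g
glycerol: 115 mmol/L × 92.09 g/mol × 4.28 L ÷ 1000 = 45.327 g
L-cysteine hydrochloride monohydrate: 5.79 mmol/L × 175.6 g/mol × 4.28 L ÷ 1000 = 4.352 g
zinc sulfate heptahydrate: 20 µmol/L × 287.6 g/mol × 4.28 L ÷ 1000 = 24.619 mg
ammonium sulfate: 5.41 g/L × 4.28 L = 23.155 g
raffinose: 18.7 g/L × 4.28 L = 80.036 g

nickel chloride hexahydrate 3.306 mg; sodium pyruvate 10.272 g; glycerol 45.327 g; L-cysteine hydrochloride monohydrate 4.352 g; zinc sulfate heptahydrate 24.619 mg; ammonium sulfate 23.155 g; raffinose 80.036 g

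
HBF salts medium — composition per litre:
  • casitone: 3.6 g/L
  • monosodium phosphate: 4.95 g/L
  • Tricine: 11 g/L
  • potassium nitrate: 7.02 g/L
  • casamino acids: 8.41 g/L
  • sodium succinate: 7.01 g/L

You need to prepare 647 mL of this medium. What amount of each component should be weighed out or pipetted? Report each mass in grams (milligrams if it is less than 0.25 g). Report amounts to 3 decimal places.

Target volume = 647 mL = 0.647 L.
casitone: 3.6 g/L × 0.647 L = 2.329 g
monosodium phosphate: 4.95 g/L × 0.647 L = 3.203 g
Tricine: 11 g/L × 0.647 L = 7.117 g
potassium nitrate: 7.02 g/L × 0.647 L = 4.542 g
casamino acids: 8.41 g/L × 0.647 L = 5.441 g
sodium succinate: 7.01 g/L × 0.647 L = 4.535 g

casitone 2.329 g; monosodium phosphate 3.203 g; Tricine 7.117 g; potassium nitrate 4.542 g; casamino acids 5.441 g; sodium succinate 4.535 g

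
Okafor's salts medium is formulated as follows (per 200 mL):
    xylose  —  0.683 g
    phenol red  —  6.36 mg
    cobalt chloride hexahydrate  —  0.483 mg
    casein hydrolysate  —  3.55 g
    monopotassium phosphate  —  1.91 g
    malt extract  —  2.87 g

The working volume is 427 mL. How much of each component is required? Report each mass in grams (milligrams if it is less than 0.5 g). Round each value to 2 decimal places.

Scale factor = 427 mL / 200 mL = 2.135.
xylose: 0.683 g × (427 mL / 200 mL) = 1.46 g
phenol red: 6.36 mg × (427 mL / 200 mL) = 13.58 mg
cobalt chloride hexahydrate: 0.483 mg × (427 mL / 200 mL) = 1.03 mg
casein hydrolysate: 3.55 g × (427 mL / 200 mL) = 7.58 g
monopotassium phosphate: 1.91 g × (427 mL / 200 mL) = 4.08 g
malt extract: 2.87 g × (427 mL / 200 mL) = 6.13 g

xylose 1.46 g; phenol red 13.58 mg; cobalt chloride hexahydrate 1.03 mg; casein hydrolysate 7.58 g; monopotassium phosphate 4.08 g; malt extract 6.13 g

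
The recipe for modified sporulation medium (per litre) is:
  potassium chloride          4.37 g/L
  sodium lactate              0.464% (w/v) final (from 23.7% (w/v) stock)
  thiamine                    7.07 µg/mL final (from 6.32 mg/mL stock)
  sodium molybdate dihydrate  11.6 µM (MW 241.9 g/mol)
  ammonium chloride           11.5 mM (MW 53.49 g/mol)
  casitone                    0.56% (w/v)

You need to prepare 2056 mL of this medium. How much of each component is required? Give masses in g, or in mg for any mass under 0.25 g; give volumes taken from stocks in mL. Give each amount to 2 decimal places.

Target volume = 2056 mL = 2.056 L.
potassium chloride: 4.37 g/L × 2.056 L = 8.98 g
sodium lactate: V = C2·V2/C1 = 0.464% ÷ 23.7% × 2056 mL = 40.25 mL
thiamine: dilute stock: 7.07 µg/mL × 2056 mL ÷ 6320 µg/mL = 2.30 mL
sodium molybdate dihydrate: 11.6 µmol/L × 241.9 g/mol × 2.056 L ÷ 1000 = 5.77 mg
ammonium chloride: 11.5 mmol/L × 53.49 g/mol × 2.056 L ÷ 1000 = 1.26 g
casitone: 0.56 g per 100 mL × 2056 mL ÷ 100 = 11.51 g

potassium chloride 8.98 g; sodium lactate 40.25 mL; thiamine 2.30 mL; sodium molybdate dihydrate 5.77 mg; ammonium chloride 1.26 g; casitone 11.51 g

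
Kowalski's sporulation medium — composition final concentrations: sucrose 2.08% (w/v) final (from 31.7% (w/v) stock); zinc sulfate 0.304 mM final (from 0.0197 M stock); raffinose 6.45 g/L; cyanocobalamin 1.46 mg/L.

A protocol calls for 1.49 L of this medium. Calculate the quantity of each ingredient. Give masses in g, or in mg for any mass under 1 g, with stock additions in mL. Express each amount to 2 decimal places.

sucrose 97.77 mL; zinc sulfate 22.99 mL; raffinose 9.61 g; cyanocobalamin 2.18 mg

Working volume: 1.49 L.
sucrose: C1V1 = C2V2 → 2.08% ÷ 31.7% × 1490 mL = 97.77 mL
zinc sulfate: V = C2·V2/C1 = 0.304 mM × 1490 mL ÷ 19.7 mM = 22.99 mL
raffinose: 6.45 g/L × 1.49 L = 9.61 g
cyanocobalamin: 1.46 mg/L × 1.49 L = 2.18 mg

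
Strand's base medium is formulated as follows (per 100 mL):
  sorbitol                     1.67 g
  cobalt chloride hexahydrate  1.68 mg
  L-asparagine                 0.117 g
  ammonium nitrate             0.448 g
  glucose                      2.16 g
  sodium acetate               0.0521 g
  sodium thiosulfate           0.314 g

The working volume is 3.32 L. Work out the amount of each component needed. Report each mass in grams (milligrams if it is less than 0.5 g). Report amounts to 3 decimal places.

sorbitol 55.444 g; cobalt chloride hexahydrate 55.776 mg; L-asparagine 3.884 g; ammonium nitrate 14.874 g; glucose 71.712 g; sodium acetate 1.730 g; sodium thiosulfate 10.425 g

Scale factor = 3320 mL / 100 mL = 33.2.
sorbitol: 1.67 g × (3320 mL / 100 mL) = 55.444 g
cobalt chloride hexahydrate: 1.68 mg × (3320 mL / 100 mL) = 55.776 mg
L-asparagine: 0.117 g × (3320 mL / 100 mL) = 3.884 g
ammonium nitrate: 0.448 g × (3320 mL / 100 mL) = 14.874 g
glucose: 2.16 g × (3320 mL / 100 mL) = 71.712 g
sodium acetate: 0.0521 g × (3320 mL / 100 mL) = 1.730 g
sodium thiosulfate: 0.314 g × (3320 mL / 100 mL) = 10.425 g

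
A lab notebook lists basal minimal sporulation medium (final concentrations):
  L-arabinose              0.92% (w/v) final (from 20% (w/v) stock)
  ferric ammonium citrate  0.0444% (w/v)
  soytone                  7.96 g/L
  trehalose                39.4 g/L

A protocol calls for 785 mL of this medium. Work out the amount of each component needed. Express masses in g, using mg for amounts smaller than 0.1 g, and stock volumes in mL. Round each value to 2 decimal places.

Working volume: 785 mL = 0.785 L.
L-arabinose: dilute stock: 0.92% ÷ 20% × 785 mL = 36.11 mL
ferric ammonium citrate: 0.0444 g per 100 mL × 785 mL ÷ 100 = 0.35 g
soytone: 7.96 g/L × 0.785 L = 6.25 g
trehalose: 39.4 g/L × 0.785 L = 30.93 g

L-arabinose 36.11 mL; ferric ammonium citrate 0.35 g; soytone 6.25 g; trehalose 30.93 g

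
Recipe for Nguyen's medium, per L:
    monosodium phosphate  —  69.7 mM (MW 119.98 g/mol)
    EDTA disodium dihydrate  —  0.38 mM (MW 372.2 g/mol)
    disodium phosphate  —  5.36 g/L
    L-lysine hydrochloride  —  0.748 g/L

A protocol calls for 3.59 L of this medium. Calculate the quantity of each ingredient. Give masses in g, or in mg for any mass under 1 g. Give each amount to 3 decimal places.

monosodium phosphate 30.022 g; EDTA disodium dihydrate 507.755 mg; disodium phosphate 19.242 g; L-lysine hydrochloride 2.685 g

Scale factor relative to 1 L: 3.59.
monosodium phosphate: 69.7 mmol/L × 119.98 g/mol × 3.59 L ÷ 1000 = 30.022 g
EDTA disodium dihydrate: 0.38 mmol/L × 372.2 mg/mmol × 3.59 L = 507.755 mg
disodium phosphate: 5.36 g/L × 3.59 L = 19.242 g
L-lysine hydrochloride: 0.748 g/L × 3.59 L = 2.685 g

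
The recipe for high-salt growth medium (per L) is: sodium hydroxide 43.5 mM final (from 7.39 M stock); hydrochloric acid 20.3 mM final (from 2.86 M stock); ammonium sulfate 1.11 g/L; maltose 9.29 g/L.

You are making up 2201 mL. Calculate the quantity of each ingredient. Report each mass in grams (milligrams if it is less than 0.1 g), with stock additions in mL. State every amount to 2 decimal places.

sodium hydroxide 12.96 mL; hydrochloric acid 15.62 mL; ammonium sulfate 2.44 g; maltose 20.45 g

Target volume = 2201 mL = 2.201 L.
sodium hydroxide: C1V1 = C2V2 → 43.5 mM × 2201 mL ÷ 7390 mM = 12.96 mL
hydrochloric acid: dilute stock: 20.3 mM × 2201 mL ÷ 2860 mM = 15.62 mL
ammonium sulfate: 1.11 g/L × 2.201 L = 2.44 g
maltose: 9.29 g/L × 2.201 L = 20.45 g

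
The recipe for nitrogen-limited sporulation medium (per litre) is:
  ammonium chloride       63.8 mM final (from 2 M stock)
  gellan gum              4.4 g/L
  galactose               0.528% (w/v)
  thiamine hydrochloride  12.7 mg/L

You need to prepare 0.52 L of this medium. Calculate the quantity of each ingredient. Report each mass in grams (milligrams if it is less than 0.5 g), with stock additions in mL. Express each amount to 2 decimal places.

ammonium chloride 16.59 mL; gellan gum 2.29 g; galactose 2.75 g; thiamine hydrochloride 6.60 mg

Scale factor relative to 1 L: 0.52.
ammonium chloride: dilute stock: 63.8 mM × 520 mL ÷ 2000 mM = 16.59 mL
gellan gum: 4.4 g/L × 0.52 L = 2.29 g
galactose: 0.528 g per 100 mL × 520 mL ÷ 100 = 2.75 g
thiamine hydrochloride: 12.7 mg/L × 0.52 L = 6.60 mg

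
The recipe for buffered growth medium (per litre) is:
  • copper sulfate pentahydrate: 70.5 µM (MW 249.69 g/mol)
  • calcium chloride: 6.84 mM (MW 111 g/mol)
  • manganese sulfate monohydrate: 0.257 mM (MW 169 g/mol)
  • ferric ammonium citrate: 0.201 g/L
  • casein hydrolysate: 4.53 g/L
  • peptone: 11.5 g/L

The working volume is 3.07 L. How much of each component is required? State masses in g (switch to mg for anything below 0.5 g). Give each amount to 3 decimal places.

copper sulfate pentahydrate 54.042 mg; calcium chloride 2.331 g; manganese sulfate monohydrate 133.339 mg; ferric ammonium citrate 0.617 g; casein hydrolysate 13.907 g; peptone 35.305 g

Working volume: 3.07 L.
copper sulfate pentahydrate: 70.5 µmol/L × 249.69 g/mol × 3.07 L ÷ 1000 = 54.042 mg
calcium chloride: 6.84 mmol/L × 111 g/mol × 3.07 L ÷ 1000 = 2.331 g
manganese sulfate monohydrate: 0.257 mmol/L × 169 mg/mmol × 3.07 L = 133.339 mg
ferric ammonium citrate: 0.201 g/L × 3.07 L = 0.617 g
casein hydrolysate: 4.53 g/L × 3.07 L = 13.907 g
peptone: 11.5 g/L × 3.07 L = 35.305 g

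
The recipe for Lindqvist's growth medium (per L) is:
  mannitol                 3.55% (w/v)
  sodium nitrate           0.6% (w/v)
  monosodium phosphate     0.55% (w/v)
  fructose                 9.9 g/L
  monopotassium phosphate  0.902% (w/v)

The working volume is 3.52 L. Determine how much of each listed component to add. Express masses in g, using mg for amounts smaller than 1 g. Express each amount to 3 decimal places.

mannitol 124.960 g; sodium nitrate 21.120 g; monosodium phosphate 19.360 g; fructose 34.848 g; monopotassium phosphate 31.750 g

Scale factor relative to 1 L: 3.52.
mannitol: 3.55% w/v = 35.5 g/L → 35.5 × 3.52 L = 124.960 g
sodium nitrate: 0.6% w/v = 6 g/L → 6 × 3.52 L = 21.120 g
monosodium phosphate: 0.55 g per 100 mL × 3520 mL ÷ 100 = 19.360 g
fructose: 9.9 g/L × 3.52 L = 34.848 g
monopotassium phosphate: 0.902 g per 100 mL × 3520 mL ÷ 100 = 31.750 g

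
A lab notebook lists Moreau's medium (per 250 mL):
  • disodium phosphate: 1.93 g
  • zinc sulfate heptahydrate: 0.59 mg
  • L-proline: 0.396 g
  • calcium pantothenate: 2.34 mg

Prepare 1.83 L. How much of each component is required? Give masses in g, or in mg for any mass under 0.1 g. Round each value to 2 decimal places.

disodium phosphate 14.13 g; zinc sulfate heptahydrate 4.32 mg; L-proline 2.90 g; calcium pantothenate 17.13 mg

Scale factor = 1830 mL / 250 mL = 7.32.
disodium phosphate: 1.93 g × (1830 mL / 250 mL) = 14.13 g
zinc sulfate heptahydrate: 0.59 mg × (1830 mL / 250 mL) = 4.32 mg
L-proline: 0.396 g × (1830 mL / 250 mL) = 2.90 g
calcium pantothenate: 2.34 mg × (1830 mL / 250 mL) = 17.13 mg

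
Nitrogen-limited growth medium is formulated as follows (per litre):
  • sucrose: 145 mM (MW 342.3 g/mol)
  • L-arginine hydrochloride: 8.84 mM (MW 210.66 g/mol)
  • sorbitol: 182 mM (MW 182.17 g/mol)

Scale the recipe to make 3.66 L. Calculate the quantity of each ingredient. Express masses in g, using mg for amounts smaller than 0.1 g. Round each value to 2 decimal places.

Scale factor relative to 1 L: 3.66.
sucrose: 145 mmol/L × 342.3 g/mol × 3.66 L ÷ 1000 = 181.66 g
L-arginine hydrochloride: 8.84 mmol/L × 210.66 g/mol × 3.66 L ÷ 1000 = 6.82 g
sorbitol: 182 mmol/L × 182.17 g/mol × 3.66 L ÷ 1000 = 121.35 g

sucrose 181.66 g; L-arginine hydrochloride 6.82 g; sorbitol 121.35 g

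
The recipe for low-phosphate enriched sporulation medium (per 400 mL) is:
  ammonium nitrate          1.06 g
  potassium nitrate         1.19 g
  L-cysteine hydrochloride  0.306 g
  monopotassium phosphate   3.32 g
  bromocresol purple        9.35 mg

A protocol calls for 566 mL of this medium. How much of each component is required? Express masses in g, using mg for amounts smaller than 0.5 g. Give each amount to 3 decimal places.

Scale factor = 566 mL / 400 mL = 1.415.
ammonium nitrate: 1.06 g × (566 mL / 400 mL) = 1.500 g
potassium nitrate: 1.19 g × (566 mL / 400 mL) = 1.684 g
L-cysteine hydrochloride: 0.306 g × (566 mL / 400 mL) = 0.43299 g = 432.990 mg
monopotassium phosphate: 3.32 g × (566 mL / 400 mL) = 4.698 g
bromocresol purple: 9.35 mg × (566 mL / 400 mL) = 13.230 mg

ammonium nitrate 1.500 g; potassium nitrate 1.684 g; L-cysteine hydrochloride 432.990 mg; monopotassium phosphate 4.698 g; bromocresol purple 13.230 mg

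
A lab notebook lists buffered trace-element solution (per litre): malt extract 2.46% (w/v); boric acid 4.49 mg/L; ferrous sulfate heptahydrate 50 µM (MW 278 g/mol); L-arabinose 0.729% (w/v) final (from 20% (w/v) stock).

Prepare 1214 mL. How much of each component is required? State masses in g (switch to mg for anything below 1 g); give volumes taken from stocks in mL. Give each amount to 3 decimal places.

malt extract 29.864 g; boric acid 5.451 mg; ferrous sulfate heptahydrate 16.875 mg; L-arabinose 44.250 mL

Scale factor relative to 1 L: 1.214.
malt extract: 2.46 g per 100 mL × 1214 mL ÷ 100 = 29.864 g
boric acid: 4.49 mg/L × 1.214 L = 5.451 mg
ferrous sulfate heptahydrate: 50 µmol/L × 278 g/mol × 1.214 L ÷ 1000 = 16.875 mg
L-arabinose: V = C2·V2/C1 = 0.729% ÷ 20% × 1214 mL = 44.250 mL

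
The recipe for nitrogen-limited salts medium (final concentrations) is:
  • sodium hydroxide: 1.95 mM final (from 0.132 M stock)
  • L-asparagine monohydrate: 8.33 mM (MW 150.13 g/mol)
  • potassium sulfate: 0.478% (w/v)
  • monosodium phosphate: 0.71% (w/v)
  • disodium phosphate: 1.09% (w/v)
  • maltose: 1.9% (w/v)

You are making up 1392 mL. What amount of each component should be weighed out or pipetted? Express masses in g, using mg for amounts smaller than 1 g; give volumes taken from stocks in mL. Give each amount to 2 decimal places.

sodium hydroxide 20.56 mL; L-asparagine monohydrate 1.74 g; potassium sulfate 6.65 g; monosodium phosphate 9.88 g; disodium phosphate 15.17 g; maltose 26.45 g

Working volume: 1392 mL = 1.392 L.
sodium hydroxide: dilute stock: 1.95 mM × 1392 mL ÷ 132 mM = 20.56 mL
L-asparagine monohydrate: 8.33 mmol/L × 150.13 g/mol × 1.392 L ÷ 1000 = 1.74 g
potassium sulfate: 0.478 g per 100 mL × 1392 mL ÷ 100 = 6.65 g
monosodium phosphate: 0.71 g per 100 mL × 1392 mL ÷ 100 = 9.88 g
disodium phosphate: 1.09 g per 100 mL × 1392 mL ÷ 100 = 15.17 g
maltose: 1.9% w/v = 19 g/L → 19 × 1.392 L = 26.45 g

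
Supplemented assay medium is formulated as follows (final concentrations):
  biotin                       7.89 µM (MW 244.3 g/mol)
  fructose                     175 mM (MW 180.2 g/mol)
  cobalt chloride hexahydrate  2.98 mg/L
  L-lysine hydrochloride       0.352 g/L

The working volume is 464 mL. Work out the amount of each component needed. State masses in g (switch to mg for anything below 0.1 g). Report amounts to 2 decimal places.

Scale factor relative to 1 L: 0.464.
biotin: 7.89 µmol/L × 244.3 g/mol × 0.464 L ÷ 1000 = 0.89 mg
fructose: 175 mmol/L × 180.2 g/mol × 0.464 L ÷ 1000 = 14.63 g
cobalt chloride hexahydrate: 2.98 mg/L × 0.464 L = 1.38 mg
L-lysine hydrochloride: 0.352 g/L × 0.464 L = 0.16 g

biotin 0.89 mg; fructose 14.63 g; cobalt chloride hexahydrate 1.38 mg; L-lysine hydrochloride 0.16 g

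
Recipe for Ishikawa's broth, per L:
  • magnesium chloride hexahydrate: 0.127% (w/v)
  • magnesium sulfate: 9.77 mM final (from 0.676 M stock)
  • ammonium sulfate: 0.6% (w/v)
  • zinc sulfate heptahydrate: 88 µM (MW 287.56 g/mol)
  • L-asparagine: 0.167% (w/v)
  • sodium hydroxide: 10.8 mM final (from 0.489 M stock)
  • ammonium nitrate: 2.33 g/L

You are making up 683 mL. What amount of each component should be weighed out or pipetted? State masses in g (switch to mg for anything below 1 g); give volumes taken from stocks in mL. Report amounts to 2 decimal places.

Target volume = 683 mL = 0.683 L.
magnesium chloride hexahydrate: 0.127% w/v = 1.27 g/L → 1.27 × 0.683 L = 0.86741 g = 867.41 mg
magnesium sulfate: C1V1 = C2V2 → 9.77 mM × 683 mL ÷ 676 mM = 9.87 mL
ammonium sulfate: 0.6 g per 100 mL × 683 mL ÷ 100 = 4.10 g
zinc sulfate heptahydrate: 88 µmol/L × 287.56 g/mol × 0.683 L ÷ 1000 = 17.28 mg
L-asparagine: 0.167 g per 100 mL × 683 mL ÷ 100 = 1.14 g
sodium hydroxide: C1V1 = C2V2 → 10.8 mM × 683 mL ÷ 489 mM = 15.08 mL
ammonium nitrate: 2.33 g/L × 0.683 L = 1.59 g

magnesium chloride hexahydrate 867.41 mg; magnesium sulfate 9.87 mL; ammonium sulfate 4.10 g; zinc sulfate heptahydrate 17.28 mg; L-asparagine 1.14 g; sodium hydroxide 15.08 mL; ammonium nitrate 1.59 g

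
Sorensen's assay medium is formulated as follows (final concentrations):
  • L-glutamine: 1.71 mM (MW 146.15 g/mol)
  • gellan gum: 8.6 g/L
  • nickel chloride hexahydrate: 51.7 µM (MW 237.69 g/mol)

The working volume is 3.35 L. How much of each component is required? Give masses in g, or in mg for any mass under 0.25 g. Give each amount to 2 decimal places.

Scale factor relative to 1 L: 3.35.
L-glutamine: 1.71 mmol/L × 146.15 g/mol × 3.35 L ÷ 1000 = 0.84 g
gellan gum: 8.6 g/L × 3.35 L = 28.81 g
nickel chloride hexahydrate: 51.7 µmol/L × 237.69 g/mol × 3.35 L ÷ 1000 = 41.17 mg

L-glutamine 0.84 g; gellan gum 28.81 g; nickel chloride hexahydrate 41.17 mg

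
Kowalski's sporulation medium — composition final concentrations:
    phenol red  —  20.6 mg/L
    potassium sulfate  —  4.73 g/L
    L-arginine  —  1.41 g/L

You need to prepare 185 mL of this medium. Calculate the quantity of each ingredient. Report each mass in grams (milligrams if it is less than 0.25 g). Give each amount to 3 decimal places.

phenol red 3.811 mg; potassium sulfate 0.875 g; L-arginine 0.261 g

Target volume = 185 mL = 0.185 L.
phenol red: 20.6 mg/L × 0.185 L = 3.811 mg
potassium sulfate: 4.73 g/L × 0.185 L = 0.875 g
L-arginine: 1.41 g/L × 0.185 L = 0.261 g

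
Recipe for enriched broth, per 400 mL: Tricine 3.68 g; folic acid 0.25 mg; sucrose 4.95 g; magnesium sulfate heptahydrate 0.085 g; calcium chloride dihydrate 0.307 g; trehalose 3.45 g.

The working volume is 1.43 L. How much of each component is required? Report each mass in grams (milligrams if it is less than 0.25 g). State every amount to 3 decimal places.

Tricine 13.156 g; folic acid 0.894 mg; sucrose 17.696 g; magnesium sulfate heptahydrate 0.304 g; calcium chloride dihydrate 1.098 g; trehalose 12.334 g

Scale factor = 1430 mL / 400 mL = 3.575.
Tricine: 3.68 g × (1430 mL / 400 mL) = 13.156 g
folic acid: 0.25 mg × (1430 mL / 400 mL) = 0.894 mg
sucrose: 4.95 g × (1430 mL / 400 mL) = 17.696 g
magnesium sulfate heptahydrate: 0.085 g × (1430 mL / 400 mL) = 0.304 g
calcium chloride dihydrate: 0.307 g × (1430 mL / 400 mL) = 1.098 g
trehalose: 3.45 g × (1430 mL / 400 mL) = 12.334 g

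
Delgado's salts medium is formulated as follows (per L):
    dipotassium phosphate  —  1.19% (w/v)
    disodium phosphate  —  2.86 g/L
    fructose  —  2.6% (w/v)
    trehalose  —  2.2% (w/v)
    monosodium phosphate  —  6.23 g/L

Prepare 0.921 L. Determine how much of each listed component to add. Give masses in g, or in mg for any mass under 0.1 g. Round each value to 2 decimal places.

dipotassium phosphate 10.96 g; disodium phosphate 2.63 g; fructose 23.95 g; trehalose 20.26 g; monosodium phosphate 5.74 g

Working volume: 0.921 L.
dipotassium phosphate: 1.19 g per 100 mL × 921 mL ÷ 100 = 10.96 g
disodium phosphate: 2.86 g/L × 0.921 L = 2.63 g
fructose: 2.6 g per 100 mL × 921 mL ÷ 100 = 23.95 g
trehalose: 2.2 g per 100 mL × 921 mL ÷ 100 = 20.26 g
monosodium phosphate: 6.23 g/L × 0.921 L = 5.74 g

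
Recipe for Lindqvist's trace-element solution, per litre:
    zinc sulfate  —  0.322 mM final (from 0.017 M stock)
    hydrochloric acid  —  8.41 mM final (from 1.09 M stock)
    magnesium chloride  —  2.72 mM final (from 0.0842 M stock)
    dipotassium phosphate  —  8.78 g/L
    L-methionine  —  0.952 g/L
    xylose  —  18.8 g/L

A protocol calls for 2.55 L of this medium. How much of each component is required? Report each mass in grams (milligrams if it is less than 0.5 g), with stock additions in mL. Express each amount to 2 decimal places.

zinc sulfate 48.30 mL; hydrochloric acid 19.67 mL; magnesium chloride 82.38 mL; dipotassium phosphate 22.39 g; L-methionine 2.43 g; xylose 47.94 g

Working volume: 2.55 L.
zinc sulfate: C1V1 = C2V2 → 0.322 mM × 2550 mL ÷ 17 mM = 48.30 mL
hydrochloric acid: C1V1 = C2V2 → 8.41 mM × 2550 mL ÷ 1090 mM = 19.67 mL
magnesium chloride: C1V1 = C2V2 → 2.72 mM × 2550 mL ÷ 84.2 mM = 82.38 mL
dipotassium phosphate: 8.78 g/L × 2.55 L = 22.39 g
L-methionine: 0.952 g/L × 2.55 L = 2.43 g
xylose: 18.8 g/L × 2.55 L = 47.94 g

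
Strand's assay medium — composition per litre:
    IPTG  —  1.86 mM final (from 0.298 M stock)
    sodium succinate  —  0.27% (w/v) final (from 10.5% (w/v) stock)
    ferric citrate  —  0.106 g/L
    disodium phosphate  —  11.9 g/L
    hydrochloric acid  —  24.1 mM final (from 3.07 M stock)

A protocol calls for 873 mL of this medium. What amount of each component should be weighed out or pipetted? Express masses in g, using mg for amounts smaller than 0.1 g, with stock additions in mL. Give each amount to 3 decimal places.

IPTG 5.449 mL; sodium succinate 22.449 mL; ferric citrate 92.538 mg; disodium phosphate 10.389 g; hydrochloric acid 6.853 mL

Scale factor relative to 1 L: 0.873.
IPTG: V = C2·V2/C1 = 1.86 mM × 873 mL ÷ 298 mM = 5.449 mL
sodium succinate: V = C2·V2/C1 = 0.27% ÷ 10.5% × 873 mL = 22.449 mL
ferric citrate: 0.106 g/L × 0.873 L = 0.092538 g = 92.538 mg
disodium phosphate: 11.9 g/L × 0.873 L = 10.389 g
hydrochloric acid: C1V1 = C2V2 → 24.1 mM × 873 mL ÷ 3070 mM = 6.853 mL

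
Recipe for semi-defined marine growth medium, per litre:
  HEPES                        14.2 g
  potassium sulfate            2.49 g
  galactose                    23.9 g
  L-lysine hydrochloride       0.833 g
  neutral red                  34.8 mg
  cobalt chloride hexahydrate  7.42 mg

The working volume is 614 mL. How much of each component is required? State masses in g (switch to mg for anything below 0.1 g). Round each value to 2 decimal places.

HEPES 8.72 g; potassium sulfate 1.53 g; galactose 14.67 g; L-lysine hydrochloride 0.51 g; neutral red 21.37 mg; cobalt chloride hexahydrate 4.56 mg

Ratio of target to recipe volume: 614 / 1000 = 0.614.
HEPES: 14.2 g × (614 mL / 1000 mL) = 8.72 g
potassium sulfate: 2.49 g × (614 mL / 1000 mL) = 1.53 g
galactose: 23.9 g × (614 mL / 1000 mL) = 14.67 g
L-lysine hydrochloride: 0.833 g × (614 mL / 1000 mL) = 0.51 g
neutral red: 34.8 mg × (614 mL / 1000 mL) = 21.37 mg
cobalt chloride hexahydrate: 7.42 mg × (614 mL / 1000 mL) = 4.56 mg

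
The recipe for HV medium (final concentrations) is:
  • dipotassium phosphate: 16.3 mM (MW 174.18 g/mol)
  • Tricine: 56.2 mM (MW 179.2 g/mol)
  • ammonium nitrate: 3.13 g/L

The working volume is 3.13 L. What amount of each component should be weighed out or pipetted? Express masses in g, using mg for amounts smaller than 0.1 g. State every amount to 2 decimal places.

dipotassium phosphate 8.89 g; Tricine 31.52 g; ammonium nitrate 9.80 g

Working volume: 3.13 L.
dipotassium phosphate: 16.3 mmol/L × 174.18 g/mol × 3.13 L ÷ 1000 = 8.89 g
Tricine: 56.2 mmol/L × 179.2 g/mol × 3.13 L ÷ 1000 = 31.52 g
ammonium nitrate: 3.13 g/L × 3.13 L = 9.80 g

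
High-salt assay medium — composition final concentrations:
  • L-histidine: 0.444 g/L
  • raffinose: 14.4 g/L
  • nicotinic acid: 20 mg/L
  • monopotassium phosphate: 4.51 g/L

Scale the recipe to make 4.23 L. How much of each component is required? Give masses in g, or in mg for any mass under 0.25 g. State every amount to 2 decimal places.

L-histidine 1.88 g; raffinose 60.91 g; nicotinic acid 84.60 mg; monopotassium phosphate 19.08 g

Scale factor relative to 1 L: 4.23.
L-histidine: 0.444 g/L × 4.23 L = 1.88 g
raffinose: 14.4 g/L × 4.23 L = 60.91 g
nicotinic acid: 20 mg/L × 4.23 L = 84.60 mg
monopotassium phosphate: 4.51 g/L × 4.23 L = 19.08 g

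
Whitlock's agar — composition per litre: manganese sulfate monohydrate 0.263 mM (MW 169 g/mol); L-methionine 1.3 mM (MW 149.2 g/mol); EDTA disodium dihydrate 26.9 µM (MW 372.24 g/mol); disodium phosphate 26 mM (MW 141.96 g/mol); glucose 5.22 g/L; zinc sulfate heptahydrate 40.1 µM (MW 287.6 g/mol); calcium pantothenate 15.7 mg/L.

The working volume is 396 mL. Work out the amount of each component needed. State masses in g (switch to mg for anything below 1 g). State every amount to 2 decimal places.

Scale factor relative to 1 L: 0.396.
manganese sulfate monohydrate: 0.263 mmol/L × 169 mg/mmol × 0.396 L = 17.60 mg
L-methionine: 1.3 mmol/L × 149.2 mg/mmol × 0.396 L = 76.81 mg
EDTA disodium dihydrate: 26.9 µmol/L × 372.24 g/mol × 0.396 L ÷ 1000 = 3.97 mg
disodium phosphate: 26 mmol/L × 141.96 g/mol × 0.396 L ÷ 1000 = 1.46 g
glucose: 5.22 g/L × 0.396 L = 2.07 g
zinc sulfate heptahydrate: 40.1 µmol/L × 287.6 g/mol × 0.396 L ÷ 1000 = 4.57 mg
calcium pantothenate: 15.7 mg/L × 0.396 L = 6.22 mg

manganese sulfate monohydrate 17.60 mg; L-methionine 76.81 mg; EDTA disodium dihydrate 3.97 mg; disodium phosphate 1.46 g; glucose 2.07 g; zinc sulfate heptahydrate 4.57 mg; calcium pantothenate 6.22 mg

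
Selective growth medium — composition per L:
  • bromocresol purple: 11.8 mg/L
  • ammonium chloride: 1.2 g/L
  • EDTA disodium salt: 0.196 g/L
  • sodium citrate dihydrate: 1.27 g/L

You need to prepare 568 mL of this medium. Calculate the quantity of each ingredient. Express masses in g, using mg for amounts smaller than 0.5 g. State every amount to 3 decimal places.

bromocresol purple 6.702 mg; ammonium chloride 0.682 g; EDTA disodium salt 111.328 mg; sodium citrate dihydrate 0.721 g

Scale factor relative to 1 L: 0.568.
bromocresol purple: 11.8 mg/L × 0.568 L = 6.702 mg
ammonium chloride: 1.2 g/L × 0.568 L = 0.682 g
EDTA disodium salt: 0.196 g/L × 0.568 L = 0.111328 g = 111.328 mg
sodium citrate dihydrate: 1.27 g/L × 0.568 L = 0.721 g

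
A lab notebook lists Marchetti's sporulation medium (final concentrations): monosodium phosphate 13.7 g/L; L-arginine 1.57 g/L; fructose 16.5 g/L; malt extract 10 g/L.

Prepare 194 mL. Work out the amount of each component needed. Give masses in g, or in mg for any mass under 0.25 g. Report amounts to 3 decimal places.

monosodium phosphate 2.658 g; L-arginine 0.305 g; fructose 3.201 g; malt extract 1.940 g

Target volume = 194 mL = 0.194 L.
monosodium phosphate: 13.7 g/L × 0.194 L = 2.658 g
L-arginine: 1.57 g/L × 0.194 L = 0.305 g
fructose: 16.5 g/L × 0.194 L = 3.201 g
malt extract: 10 g/L × 0.194 L = 1.940 g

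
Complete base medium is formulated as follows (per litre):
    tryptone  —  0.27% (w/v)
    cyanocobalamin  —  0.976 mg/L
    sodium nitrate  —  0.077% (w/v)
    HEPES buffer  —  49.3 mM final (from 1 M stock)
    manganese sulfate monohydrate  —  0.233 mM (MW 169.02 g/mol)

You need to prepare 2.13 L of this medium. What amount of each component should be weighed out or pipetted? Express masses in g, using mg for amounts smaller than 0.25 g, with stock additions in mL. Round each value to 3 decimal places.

Scale factor relative to 1 L: 2.13.
tryptone: 0.27% w/v = 2.7 g/L → 2.7 × 2.13 L = 5.751 g
cyanocobalamin: 0.976 mg/L × 2.13 L = 2.079 mg
sodium nitrate: 0.077% w/v = 0.77 g/L → 0.77 × 2.13 L = 1.640 g
HEPES buffer: V = C2·V2/C1 = 49.3 mM × 2130 mL ÷ 1000 mM = 105.009 mL
manganese sulfate monohydrate: 0.233 mmol/L × 169.02 mg/mmol × 2.13 L = 83.883 mg

tryptone 5.751 g; cyanocobalamin 2.079 mg; sodium nitrate 1.640 g; HEPES buffer 105.009 mL; manganese sulfate monohydrate 83.883 mg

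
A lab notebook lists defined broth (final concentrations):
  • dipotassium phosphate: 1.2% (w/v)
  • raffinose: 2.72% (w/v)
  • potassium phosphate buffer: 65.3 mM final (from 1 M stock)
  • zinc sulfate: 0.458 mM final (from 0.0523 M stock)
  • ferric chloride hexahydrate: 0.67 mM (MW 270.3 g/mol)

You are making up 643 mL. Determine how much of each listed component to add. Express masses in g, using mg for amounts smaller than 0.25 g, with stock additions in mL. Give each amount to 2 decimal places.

Target volume = 643 mL = 0.643 L.
dipotassium phosphate: 1.2 g per 100 mL × 643 mL ÷ 100 = 7.72 g
raffinose: 2.72% w/v = 27.2 g/L → 27.2 × 0.643 L = 17.49 g
potassium phosphate buffer: dilute stock: 65.3 mM × 643 mL ÷ 1000 mM = 41.99 mL
zinc sulfate: V = C2·V2/C1 = 0.458 mM × 643 mL ÷ 52.3 mM = 5.63 mL
ferric chloride hexahydrate: 0.67 mmol/L × 270.3 mg/mmol × 0.643 L = 116.45 mg

dipotassium phosphate 7.72 g; raffinose 17.49 g; potassium phosphate buffer 41.99 mL; zinc sulfate 5.63 mL; ferric chloride hexahydrate 116.45 mg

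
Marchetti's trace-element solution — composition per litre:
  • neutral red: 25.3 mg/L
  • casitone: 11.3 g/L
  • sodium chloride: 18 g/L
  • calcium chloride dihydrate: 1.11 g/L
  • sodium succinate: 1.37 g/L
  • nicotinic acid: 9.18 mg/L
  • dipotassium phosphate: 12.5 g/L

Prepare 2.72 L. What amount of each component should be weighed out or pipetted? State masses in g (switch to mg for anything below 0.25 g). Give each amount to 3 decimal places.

Working volume: 2.72 L.
neutral red: 25.3 mg/L × 2.72 L = 68.816 mg
casitone: 11.3 g/L × 2.72 L = 30.736 g
sodium chloride: 18 g/L × 2.72 L = 48.960 g
calcium chloride dihydrate: 1.11 g/L × 2.72 L = 3.019 g
sodium succinate: 1.37 g/L × 2.72 L = 3.726 g
nicotinic acid: 9.18 mg/L × 2.72 L = 24.970 mg
dipotassium phosphate: 12.5 g/L × 2.72 L = 34.000 g

neutral red 68.816 mg; casitone 30.736 g; sodium chloride 48.960 g; calcium chloride dihydrate 3.019 g; sodium succinate 3.726 g; nicotinic acid 24.970 mg; dipotassium phosphate 34.000 g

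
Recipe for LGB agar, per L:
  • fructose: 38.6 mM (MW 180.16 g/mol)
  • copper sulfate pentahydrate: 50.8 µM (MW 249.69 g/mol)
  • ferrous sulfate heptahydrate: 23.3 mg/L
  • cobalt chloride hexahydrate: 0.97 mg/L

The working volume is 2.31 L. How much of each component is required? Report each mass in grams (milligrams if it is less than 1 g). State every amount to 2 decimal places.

fructose 16.06 g; copper sulfate pentahydrate 29.30 mg; ferrous sulfate heptahydrate 53.82 mg; cobalt chloride hexahydrate 2.24 mg

Scale factor relative to 1 L: 2.31.
fructose: 38.6 mmol/L × 180.16 g/mol × 2.31 L ÷ 1000 = 16.06 g
copper sulfate pentahydrate: 50.8 µmol/L × 249.69 g/mol × 2.31 L ÷ 1000 = 29.30 mg
ferrous sulfate heptahydrate: 23.3 mg/L × 2.31 L = 53.82 mg
cobalt chloride hexahydrate: 0.97 mg/L × 2.31 L = 2.24 mg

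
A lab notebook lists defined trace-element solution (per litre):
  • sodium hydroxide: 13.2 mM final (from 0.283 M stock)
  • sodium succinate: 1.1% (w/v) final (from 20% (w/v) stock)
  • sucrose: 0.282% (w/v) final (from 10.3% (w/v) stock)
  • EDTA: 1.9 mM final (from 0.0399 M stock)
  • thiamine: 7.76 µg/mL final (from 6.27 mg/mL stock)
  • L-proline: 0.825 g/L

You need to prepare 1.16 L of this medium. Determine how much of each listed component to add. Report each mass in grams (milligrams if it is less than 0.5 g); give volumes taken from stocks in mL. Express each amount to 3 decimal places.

sodium hydroxide 54.106 mL; sodium succinate 63.800 mL; sucrose 31.759 mL; EDTA 55.238 mL; thiamine 1.436 mL; L-proline 0.957 g

Working volume: 1.16 L.
sodium hydroxide: dilute stock: 13.2 mM × 1160 mL ÷ 283 mM = 54.106 mL
sodium succinate: V = C2·V2/C1 = 1.1% ÷ 20% × 1160 mL = 63.800 mL
sucrose: V = C2·V2/C1 = 0.282% ÷ 10.3% × 1160 mL = 31.759 mL
EDTA: V = C2·V2/C1 = 1.9 mM × 1160 mL ÷ 39.9 mM = 55.238 mL
thiamine: dilute stock: 7.76 µg/mL × 1160 mL ÷ 6270 µg/mL = 1.436 mL
L-proline: 0.825 g/L × 1.16 L = 0.957 g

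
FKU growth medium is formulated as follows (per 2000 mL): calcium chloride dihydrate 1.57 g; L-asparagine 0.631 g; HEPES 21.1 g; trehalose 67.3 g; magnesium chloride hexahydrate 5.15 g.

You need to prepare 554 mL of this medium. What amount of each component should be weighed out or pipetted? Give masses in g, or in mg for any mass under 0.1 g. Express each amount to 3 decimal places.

calcium chloride dihydrate 0.435 g; L-asparagine 0.175 g; HEPES 5.845 g; trehalose 18.642 g; magnesium chloride hexahydrate 1.427 g

Scale factor = 554 mL / 2000 mL = 0.277.
calcium chloride dihydrate: 1.57 g × (554 mL / 2000 mL) = 0.435 g
L-asparagine: 0.631 g × (554 mL / 2000 mL) = 0.175 g
HEPES: 21.1 g × (554 mL / 2000 mL) = 5.845 g
trehalose: 67.3 g × (554 mL / 2000 mL) = 18.642 g
magnesium chloride hexahydrate: 5.15 g × (554 mL / 2000 mL) = 1.427 g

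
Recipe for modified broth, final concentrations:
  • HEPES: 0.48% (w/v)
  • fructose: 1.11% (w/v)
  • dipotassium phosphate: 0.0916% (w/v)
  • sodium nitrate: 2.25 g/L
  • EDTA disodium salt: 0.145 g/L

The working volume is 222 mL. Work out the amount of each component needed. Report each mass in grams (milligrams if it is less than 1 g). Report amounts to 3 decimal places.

HEPES 1.066 g; fructose 2.464 g; dipotassium phosphate 203.352 mg; sodium nitrate 499.500 mg; EDTA disodium salt 32.190 mg

Working volume: 222 mL = 0.222 L.
HEPES: 0.48% w/v = 4.8 g/L → 4.8 × 0.222 L = 1.066 g
fructose: 1.11% w/v = 11.1 g/L → 11.1 × 0.222 L = 2.464 g
dipotassium phosphate: 0.0916 g per 100 mL × 222 mL ÷ 100 = 0.203352 g = 203.352 mg
sodium nitrate: 2.25 g/L × 0.222 L = 0.4995 g = 499.500 mg
EDTA disodium salt: 0.145 g/L × 0.222 L = 0.03219 g = 32.190 mg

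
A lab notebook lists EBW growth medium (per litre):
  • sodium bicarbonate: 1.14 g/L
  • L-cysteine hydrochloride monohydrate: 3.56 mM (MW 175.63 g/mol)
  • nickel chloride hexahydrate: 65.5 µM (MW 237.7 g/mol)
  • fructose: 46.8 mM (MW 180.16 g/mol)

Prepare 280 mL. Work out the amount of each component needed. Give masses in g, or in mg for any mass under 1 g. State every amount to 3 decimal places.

Working volume: 280 mL = 0.28 L.
sodium bicarbonate: 1.14 g/L × 0.28 L = 0.3192 g = 319.200 mg
L-cysteine hydrochloride monohydrate: 3.56 mmol/L × 175.63 mg/mmol × 0.28 L = 175.068 mg
nickel chloride hexahydrate: 65.5 µmol/L × 237.7 g/mol × 0.28 L ÷ 1000 = 4.359 mg
fructose: 46.8 mmol/L × 180.16 g/mol × 0.28 L ÷ 1000 = 2.361 g

sodium bicarbonate 319.200 mg; L-cysteine hydrochloride monohydrate 175.068 mg; nickel chloride hexahydrate 4.359 mg; fructose 2.361 g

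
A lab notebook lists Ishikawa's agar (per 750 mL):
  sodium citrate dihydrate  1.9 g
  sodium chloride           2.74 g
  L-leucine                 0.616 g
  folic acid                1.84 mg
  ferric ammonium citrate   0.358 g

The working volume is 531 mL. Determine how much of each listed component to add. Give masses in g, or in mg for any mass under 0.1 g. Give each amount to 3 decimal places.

Ratio of target to recipe volume: 531 / 750 = 0.708.
sodium citrate dihydrate: 1.9 g × (531 mL / 750 mL) = 1.345 g
sodium chloride: 2.74 g × (531 mL / 750 mL) = 1.940 g
L-leucine: 0.616 g × (531 mL / 750 mL) = 0.436 g
folic acid: 1.84 mg × (531 mL / 750 mL) = 1.303 mg
ferric ammonium citrate: 0.358 g × (531 mL / 750 mL) = 0.253 g

sodium citrate dihydrate 1.345 g; sodium chloride 1.940 g; L-leucine 0.436 g; folic acid 1.303 mg; ferric ammonium citrate 0.253 g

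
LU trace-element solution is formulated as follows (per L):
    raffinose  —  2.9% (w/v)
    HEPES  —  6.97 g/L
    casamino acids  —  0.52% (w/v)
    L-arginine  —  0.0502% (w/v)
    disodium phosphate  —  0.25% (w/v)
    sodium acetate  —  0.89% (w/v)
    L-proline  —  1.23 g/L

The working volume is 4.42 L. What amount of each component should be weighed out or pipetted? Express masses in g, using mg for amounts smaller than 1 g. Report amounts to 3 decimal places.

raffinose 128.180 g; HEPES 30.807 g; casamino acids 22.984 g; L-arginine 2.219 g; disodium phosphate 11.050 g; sodium acetate 39.338 g; L-proline 5.437 g

Scale factor relative to 1 L: 4.42.
raffinose: 2.9 g per 100 mL × 4420 mL ÷ 100 = 128.180 g
HEPES: 6.97 g/L × 4.42 L = 30.807 g
casamino acids: 0.52% w/v = 5.2 g/L → 5.2 × 4.42 L = 22.984 g
L-arginine: 0.0502 g per 100 mL × 4420 mL ÷ 100 = 2.219 g
disodium phosphate: 0.25% w/v = 2.5 g/L → 2.5 × 4.42 L = 11.050 g
sodium acetate: 0.89% w/v = 8.9 g/L → 8.9 × 4.42 L = 39.338 g
L-proline: 1.23 g/L × 4.42 L = 5.437 g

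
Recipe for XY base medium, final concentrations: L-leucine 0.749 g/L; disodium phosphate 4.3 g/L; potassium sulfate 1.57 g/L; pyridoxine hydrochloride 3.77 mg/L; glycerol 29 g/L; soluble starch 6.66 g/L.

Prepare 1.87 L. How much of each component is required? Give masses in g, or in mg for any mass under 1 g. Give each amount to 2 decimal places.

L-leucine 1.40 g; disodium phosphate 8.04 g; potassium sulfate 2.94 g; pyridoxine hydrochloride 7.05 mg; glycerol 54.23 g; soluble starch 12.45 g

Working volume: 1.87 L.
L-leucine: 0.749 g/L × 1.87 L = 1.40 g
disodium phosphate: 4.3 g/L × 1.87 L = 8.04 g
potassium sulfate: 1.57 g/L × 1.87 L = 2.94 g
pyridoxine hydrochloride: 3.77 mg/L × 1.87 L = 7.05 mg
glycerol: 29 g/L × 1.87 L = 54.23 g
soluble starch: 6.66 g/L × 1.87 L = 12.45 g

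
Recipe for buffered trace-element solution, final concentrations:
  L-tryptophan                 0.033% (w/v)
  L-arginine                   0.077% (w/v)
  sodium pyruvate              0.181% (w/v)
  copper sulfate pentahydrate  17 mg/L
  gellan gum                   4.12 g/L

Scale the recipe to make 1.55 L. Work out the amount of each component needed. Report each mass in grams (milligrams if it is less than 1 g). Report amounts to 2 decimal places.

Scale factor relative to 1 L: 1.55.
L-tryptophan: 0.033 g per 100 mL × 1550 mL ÷ 100 = 0.5115 g = 511.50 mg
L-arginine: 0.077% w/v = 0.77 g/L → 0.77 × 1.55 L = 1.19 g
sodium pyruvate: 0.181% w/v = 1.81 g/L → 1.81 × 1.55 L = 2.81 g
copper sulfate pentahydrate: 17 mg/L × 1.55 L = 26.35 mg
gellan gum: 4.12 g/L × 1.55 L = 6.39 g

L-tryptophan 511.50 mg; L-arginine 1.19 g; sodium pyruvate 2.81 g; copper sulfate pentahydrate 26.35 mg; gellan gum 6.39 g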